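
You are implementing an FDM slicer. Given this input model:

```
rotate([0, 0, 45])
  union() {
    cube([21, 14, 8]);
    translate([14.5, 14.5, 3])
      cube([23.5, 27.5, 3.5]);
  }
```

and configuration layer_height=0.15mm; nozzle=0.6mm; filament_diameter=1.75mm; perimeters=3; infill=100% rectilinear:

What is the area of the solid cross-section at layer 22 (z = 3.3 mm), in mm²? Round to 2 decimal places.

940.25 mm²

At z = 3.3 mm: the 21×14 cube contributes its full rectangle (area 294.00 mm²); the cube at (14.5, 14.5) (footprint 23.5×27.5) is included at this height (area 646.25 mm²); Taking the union: the 2 present regions are separate (no shared area or edge), so areas and boundary lengths simply add and each stays a separate island — area = 940.25 mm²; (rotated 45° about Z; rotation is an isometry so areas/perimeters/island counts are preserved). Overall, the cross-section has 2 separate islands. Net area = 940.25 mm².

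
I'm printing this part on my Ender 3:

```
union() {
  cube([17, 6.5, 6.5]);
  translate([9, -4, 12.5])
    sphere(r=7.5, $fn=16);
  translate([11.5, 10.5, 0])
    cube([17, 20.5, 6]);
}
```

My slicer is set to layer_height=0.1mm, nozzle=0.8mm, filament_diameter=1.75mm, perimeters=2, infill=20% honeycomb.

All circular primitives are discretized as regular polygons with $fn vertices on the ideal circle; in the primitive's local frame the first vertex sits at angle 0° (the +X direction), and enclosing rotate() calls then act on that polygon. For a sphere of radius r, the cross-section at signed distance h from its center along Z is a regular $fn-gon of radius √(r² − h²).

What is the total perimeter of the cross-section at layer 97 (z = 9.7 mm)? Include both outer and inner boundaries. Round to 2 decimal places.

At z = 9.7 mm: the cube does not reach this height (z outside [0, 6.5]); the r=7.5 sphere at (9, -4) contributes a regular 16-gon of circumradius √(7.5²−2.8²) = 6.958 (perimeter = 2·16·6.958·sin(180°/16) = 43.44 mm); the cube at (11.5, 10.5) does not reach this height (z outside [0, 6]); Combining (union): only the r=7.5 sphere at (9, -4) is present, so the union is just that shape — boundary = 43.44 mm. Overall, the cross-section is a single solid region. Total boundary length (outer) = 43.44 mm.

43.44 mm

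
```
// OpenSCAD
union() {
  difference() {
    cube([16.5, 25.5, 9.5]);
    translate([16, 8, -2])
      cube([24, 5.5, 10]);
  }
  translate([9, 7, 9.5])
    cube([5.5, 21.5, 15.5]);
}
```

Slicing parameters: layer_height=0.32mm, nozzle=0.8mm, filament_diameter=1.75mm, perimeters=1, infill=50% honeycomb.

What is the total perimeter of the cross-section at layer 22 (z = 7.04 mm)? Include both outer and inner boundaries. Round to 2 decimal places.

At z = 7.04 mm: the cube is present — its section is the full 16.5×25.5 rectangle (perimeter 84.00 mm); the cube at (16, 8) (footprint 24×5.5) is included at this height (perimeter 59.00 mm); Subtracting the remaining from the first: starting from the 16.5×25.5 cube, the 24×5.5 cube at (16, 8) partially overlaps it — only the 2.75 mm² overlap (of its 132.00 mm²) is removed, clipping the outline — boundary = 85.00 mm; the cube at (9, 7) is not intersected at this z (z outside [9.5, 25]); Merging all regions: only the result so far is present, so the union is just that shape — boundary = 85.00 mm. Overall, the cross-section is a single solid region. Total boundary length (outer) = 85.00 mm.

85.00 mm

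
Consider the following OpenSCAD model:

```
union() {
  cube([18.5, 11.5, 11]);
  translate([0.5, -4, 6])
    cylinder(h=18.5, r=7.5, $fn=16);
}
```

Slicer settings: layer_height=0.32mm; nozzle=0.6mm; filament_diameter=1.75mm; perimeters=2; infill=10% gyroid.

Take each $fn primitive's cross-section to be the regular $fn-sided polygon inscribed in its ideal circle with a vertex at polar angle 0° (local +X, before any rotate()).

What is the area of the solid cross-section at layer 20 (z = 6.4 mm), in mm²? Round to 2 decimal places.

368.29 mm²

At z = 6.4 mm: the cube (footprint 18.5×11.5) is included at this height (area 212.75 mm²); the r=7.5 cylinder at (0.5, -4) gives a regular 16-gon of circumradius 7.5 (constant along its height) (area = (16/2)·7.500²·sin(360°/16) = 172.21 mm²); Merging all regions: the regions partially overlap — summed areas 384.96 mm² minus the doubly-counted overlap 16.67 mm² gives 368.29 mm² — area = 368.29 mm². Overall, the cross-section is a single solid region. Net area = 368.29 mm².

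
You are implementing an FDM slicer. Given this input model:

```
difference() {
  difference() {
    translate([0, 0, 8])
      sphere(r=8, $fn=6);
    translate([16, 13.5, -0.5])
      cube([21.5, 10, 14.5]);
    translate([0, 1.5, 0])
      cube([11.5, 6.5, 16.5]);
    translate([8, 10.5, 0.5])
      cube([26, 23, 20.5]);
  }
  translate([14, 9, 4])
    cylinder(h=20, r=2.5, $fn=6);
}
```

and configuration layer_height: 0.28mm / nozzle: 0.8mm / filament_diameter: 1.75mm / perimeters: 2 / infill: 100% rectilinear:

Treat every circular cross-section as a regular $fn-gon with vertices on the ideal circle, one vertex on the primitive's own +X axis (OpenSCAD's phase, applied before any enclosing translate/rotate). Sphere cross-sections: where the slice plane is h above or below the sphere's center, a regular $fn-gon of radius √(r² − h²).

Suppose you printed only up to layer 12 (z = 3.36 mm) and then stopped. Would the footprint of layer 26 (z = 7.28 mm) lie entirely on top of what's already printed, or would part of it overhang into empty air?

part overhangs

Compare the two slices. At z = 3.36: the r=8 sphere contributes a regular 6-gon of circumradius √(8²−4.64²) = 6.517 (area = (6/2)·6.517²·sin(360°/6) = 110.34 mm²); the cube at (16, 13.5) (footprint 21.5×10) is included at this height (area 215.00 mm²); the cube at (0, 1.5) (footprint 11.5×6.5) is included at this height (area 74.75 mm²); the cube at (8, 10.5) (footprint 26×23) is included at this height (area 598.00 mm²); Subtracting the remaining from the first: starting from the r=8 sphere (110.34 mm²), the 21.5×10 cube at (16, 13.5) misses the remaining region (no effect); the 11.5×6.5 cube at (0, 1.5) partially overlaps it — only the 18.46 mm² overlap (of its 74.75 mm²) is removed, clipping the outline; the 26×23 cube at (8, 10.5) misses the remaining region (no effect) — area = 91.88 mm²; the cylinder at (14, 9) does not reach this height (z outside [4, 24]); Taking the first minus the rest: none of the subtracted shapes is present at this height, so that combined region is unchanged — area = 91.88 mm². At z = 7.28: the r=8 sphere slices to a regular 6-gon of circumradius 7.968 (√(r²−h²) with h=0.72 from center) (area = (6/2)·7.968²·sin(360°/6) = 164.93 mm²); the cube at (16, 13.5) is present — its section is the full 21.5×10 rectangle (area 215.00 mm²); the cube at (0, 1.5) is present — its section is the full 11.5×6.5 rectangle (area 74.75 mm²); the 26×23 cube at (8, 10.5) contributes its full rectangle (area 598.00 mm²); After the difference (first − rest): starting from the r=8 sphere (164.93 mm²), the 21.5×10 cube at (16, 13.5) misses the remaining region (no effect); the 11.5×6.5 cube at (0, 1.5) partially overlaps it — only the 29.93 mm² overlap (of its 74.75 mm²) is removed, clipping the outline; the 26×23 cube at (8, 10.5) misses the remaining region (no effect) — area = 135.00 mm²; the r=2.5 cylinder at (14, 9) gives a regular 6-gon of circumradius 2.5 (constant along its height) (area = (6/2)·2.500²·sin(360°/6) = 16.24 mm²); After the difference (first − rest): starting from the result so far (135.00 mm²), the r=2.5 cylinder at (14, 9) misses the remaining region (no effect) — area = 135.00 mm². Checking containment: at z = 7.28 the cross-section extends beyond the z = 3.36 cross-section by about 43.12 mm².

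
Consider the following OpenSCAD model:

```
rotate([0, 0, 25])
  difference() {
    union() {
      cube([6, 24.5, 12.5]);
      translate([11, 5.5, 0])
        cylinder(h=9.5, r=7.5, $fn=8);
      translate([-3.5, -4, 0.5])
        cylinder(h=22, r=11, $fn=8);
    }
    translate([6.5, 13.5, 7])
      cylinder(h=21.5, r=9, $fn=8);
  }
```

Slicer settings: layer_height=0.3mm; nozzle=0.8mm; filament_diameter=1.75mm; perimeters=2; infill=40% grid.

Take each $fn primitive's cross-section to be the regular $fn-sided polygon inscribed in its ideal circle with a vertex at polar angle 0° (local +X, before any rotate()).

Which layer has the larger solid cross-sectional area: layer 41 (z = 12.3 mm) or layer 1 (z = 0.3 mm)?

Layer 41 (z = 12.3): the 6×24.5 cube contributes its full rectangle (area 147.00 mm²); the cylinder at (11, 5.5) is not intersected at this z (z outside [0, 9.5]); the r=11 cylinder at (-3.5, -4) gives a regular 8-gon of circumradius 11 (constant along its height) (area = (8/2)·11.000²·sin(360°/8) = 342.24 mm²); Combining (union): the regions partially overlap — summed areas 489.24 mm² minus the doubly-counted overlap 22.91 mm² gives 466.33 mm² — area = 466.33 mm²; the cylinder at (6.5, 13.5): section is a regular 8-gon, circumradius r=9 (area = (8/2)·9.000²·sin(360°/8) = 229.10 mm²); After the difference (first − rest): starting from the result so far (466.33 mm²), the r=9 cylinder at (6.5, 13.5) partially overlaps it — only the 90.57 mm² overlap (of its 229.10 mm²) is removed, clipping the outline — area = 375.76 mm²; (rotated 25° about Z; rotation is an isometry so areas/perimeters/island counts are preserved). So its area = 375.76 mm². Layer 1 (z = 0.3): the cube (footprint 6×24.5) is included at this height (area 147.00 mm²); the cylinder at (11, 5.5): section is a regular 8-gon, circumradius r=7.5 (area = (8/2)·7.500²·sin(360°/8) = 159.10 mm²); the cylinder at (-3.5, -4) is absent (z outside [0.5, 22.5]); Combining (union): the regions partially overlap — summed areas 306.10 mm² minus the doubly-counted overlap 14.90 mm² gives 291.19 mm² — area = 291.19 mm²; the cylinder at (6.5, 13.5) does not reach this height (z outside [7, 28.5]); Taking the first minus the rest: none of the subtracted shapes is present at this height, so the result so far is unchanged — area = 291.19 mm²; (whole slice rotated 25° about Z — lengths, areas and connectivity unchanged). So its area = 291.19 mm². Layer 41 is larger (375.76 vs 291.19 mm²).

layer 41 (z = 12.3 mm)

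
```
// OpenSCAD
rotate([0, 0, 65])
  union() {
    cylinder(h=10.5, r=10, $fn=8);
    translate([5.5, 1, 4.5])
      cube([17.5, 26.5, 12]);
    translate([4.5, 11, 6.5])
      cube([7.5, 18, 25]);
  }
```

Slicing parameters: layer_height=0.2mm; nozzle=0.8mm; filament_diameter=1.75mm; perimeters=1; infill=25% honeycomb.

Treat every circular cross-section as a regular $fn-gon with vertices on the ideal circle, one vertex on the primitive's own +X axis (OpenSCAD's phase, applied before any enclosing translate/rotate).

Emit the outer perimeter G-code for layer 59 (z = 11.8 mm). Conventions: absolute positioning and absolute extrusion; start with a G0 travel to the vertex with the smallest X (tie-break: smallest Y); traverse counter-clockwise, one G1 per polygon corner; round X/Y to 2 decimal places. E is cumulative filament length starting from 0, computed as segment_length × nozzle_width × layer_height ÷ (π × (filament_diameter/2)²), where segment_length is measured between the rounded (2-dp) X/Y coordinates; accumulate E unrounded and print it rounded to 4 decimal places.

G0 X-24.38 Y16.33 Z11.80
G1 X-8.07 Y8.73 E1.1970
G1 X-7.64 Y9.63 E1.2633
G1 X1.42 Y5.41 E1.9281
G1 X8.81 Y21.27 E3.0921
G1 X-15.20 Y32.47 E4.8544
G1 X-19.85 Y22.50 E5.5862
G1 X-21.21 Y23.13 E5.6859
G1 X-24.38 Y16.33 E6.1850

At z = 11.8 mm: the cylinder is absent (z outside [0, 10.5]); the cube at (5.5, 1) is present — its section is the full 17.5×26.5 rectangle; the 7.5×18 cube at (4.5, 11) contributes its full rectangle; Combining (union): the regions partially overlap (shared area 107.25 mm²), so overlapping operands fuse into one piece — 1 connected region; (rotated 65° about Z; rotation is an isometry so areas/perimeters/island counts are preserved). The outline is a single polygon with 8 vertices. Extrusion per mm of travel: 0.8 × 0.2 / (π × 0.875²) = 0.066520. Accumulating E over each segment gives final E = 6.1850.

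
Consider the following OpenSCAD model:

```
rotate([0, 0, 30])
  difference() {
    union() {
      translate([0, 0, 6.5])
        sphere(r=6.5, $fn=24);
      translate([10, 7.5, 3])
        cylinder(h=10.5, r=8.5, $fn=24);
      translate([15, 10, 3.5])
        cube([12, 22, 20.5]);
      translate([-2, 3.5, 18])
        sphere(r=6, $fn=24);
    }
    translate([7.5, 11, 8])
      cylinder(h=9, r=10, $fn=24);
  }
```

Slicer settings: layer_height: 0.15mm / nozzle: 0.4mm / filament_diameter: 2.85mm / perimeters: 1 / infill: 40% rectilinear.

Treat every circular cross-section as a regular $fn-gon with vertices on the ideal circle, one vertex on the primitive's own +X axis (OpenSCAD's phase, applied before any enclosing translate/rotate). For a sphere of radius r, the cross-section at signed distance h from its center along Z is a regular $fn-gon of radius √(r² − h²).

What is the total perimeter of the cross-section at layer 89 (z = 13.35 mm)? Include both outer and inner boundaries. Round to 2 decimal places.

At z = 13.35 mm: the sphere is absent (|z−center|=6.850 > r=6.5); the cylinder at (10, 7.5): section is a regular 24-gon, circumradius r=8.5 (perimeter = 2·24·8.500·sin(180°/24) = 53.25 mm); the cube at (15, 10) (footprint 12×22) is included at this height (perimeter 68.00 mm); the r=6 sphere at (-2, 3.5) contributes a regular 24-gon of circumradius √(6²−4.65²) = 3.792 (perimeter = 2·24·3.792·sin(180°/24) = 23.76 mm); Merging all regions: the regions partially overlap (shared area 8.13 mm²), so the edge portions inside another operand are dropped and the merged outline is re-measured after clipping — boundary = 132.25 mm; the cylinder at (7.5, 11): section is a regular 24-gon, circumradius r=10 (perimeter = 2·24·10.000·sin(180°/24) = 62.65 mm); Subtracting the remaining from the first: starting from that combined region, the r=10 cylinder at (7.5, 11) partially overlaps it — only the 196.00 mm² overlap (of its 310.58 mm²) is removed, clipping the outline — boundary = 130.19 mm; (rotated 30° about Z; rotation is an isometry so areas/perimeters/island counts are preserved). Overall, the cross-section has 2 separate islands. Total boundary length (outer) = 130.19 mm.

130.19 mm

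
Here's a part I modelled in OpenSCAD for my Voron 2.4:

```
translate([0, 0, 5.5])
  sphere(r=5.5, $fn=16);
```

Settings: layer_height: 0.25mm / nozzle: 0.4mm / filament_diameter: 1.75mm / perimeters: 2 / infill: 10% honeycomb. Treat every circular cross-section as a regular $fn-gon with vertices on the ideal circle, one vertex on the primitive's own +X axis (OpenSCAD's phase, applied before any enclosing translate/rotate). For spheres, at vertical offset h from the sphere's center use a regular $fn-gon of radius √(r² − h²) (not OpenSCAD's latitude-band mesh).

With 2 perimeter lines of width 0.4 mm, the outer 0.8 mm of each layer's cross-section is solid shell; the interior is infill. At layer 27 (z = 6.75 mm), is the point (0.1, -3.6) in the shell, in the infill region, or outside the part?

At z = 6.75 mm: the r=5.5 sphere slices to a regular 16-gon of circumradius 5.356 (√(r²−h²) with h=1.25 from center). Overall, the cross-section is a single solid region. The nearest boundary edge runs (-0.00, -5.36)→(2.05, -4.95); distance from the point to it = 1.70 mm. The point is inside the cross-section and 1.70 mm from the nearest boundary — more than the 0.8 mm shell width (2 × 0.4), so it's in the infill interior.

infill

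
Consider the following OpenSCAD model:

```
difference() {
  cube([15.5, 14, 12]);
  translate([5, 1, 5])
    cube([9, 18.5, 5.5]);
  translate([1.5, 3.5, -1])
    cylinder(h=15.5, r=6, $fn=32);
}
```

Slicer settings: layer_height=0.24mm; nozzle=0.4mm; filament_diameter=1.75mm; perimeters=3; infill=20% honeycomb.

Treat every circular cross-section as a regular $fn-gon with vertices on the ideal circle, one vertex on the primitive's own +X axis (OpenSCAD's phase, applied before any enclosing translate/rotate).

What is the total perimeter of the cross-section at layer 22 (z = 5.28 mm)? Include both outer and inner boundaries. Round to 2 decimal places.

66.50 mm

At z = 5.28 mm: the cube is present — its section is the full 15.5×14 rectangle (perimeter 59.00 mm); the 9×18.5 cube at (5, 1) contributes its full rectangle (perimeter 55.00 mm); the cylinder at (1.5, 3.5): section is a regular 32-gon, circumradius r=6 (perimeter = 2·32·6.000·sin(180°/32) = 37.64 mm); After the difference (first − rest): starting from the 15.5×14 cube, the 9×18.5 cube at (5, 1) partially overlaps it — only the 117.00 mm² overlap (of its 166.50 mm²) is removed, clipping the outline; the r=6 cylinder at (1.5, 3.5) partially overlaps it — only the 47.71 mm² overlap (of its 112.37 mm²) is removed, clipping the outline — boundary = 66.50 mm. Overall, the cross-section has 2 separate islands. Total boundary length (outer) = 66.50 mm.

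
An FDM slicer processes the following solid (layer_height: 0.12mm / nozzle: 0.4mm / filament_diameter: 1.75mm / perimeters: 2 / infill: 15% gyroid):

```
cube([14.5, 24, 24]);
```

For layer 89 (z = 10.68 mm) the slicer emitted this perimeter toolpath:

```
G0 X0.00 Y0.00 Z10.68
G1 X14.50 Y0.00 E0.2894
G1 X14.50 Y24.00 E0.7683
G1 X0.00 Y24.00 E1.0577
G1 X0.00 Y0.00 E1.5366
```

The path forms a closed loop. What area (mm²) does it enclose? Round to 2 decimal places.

Apply the shoelace formula to the sequence of (X, Y) vertices; enclosed area = 348.00 mm².

348.00 mm²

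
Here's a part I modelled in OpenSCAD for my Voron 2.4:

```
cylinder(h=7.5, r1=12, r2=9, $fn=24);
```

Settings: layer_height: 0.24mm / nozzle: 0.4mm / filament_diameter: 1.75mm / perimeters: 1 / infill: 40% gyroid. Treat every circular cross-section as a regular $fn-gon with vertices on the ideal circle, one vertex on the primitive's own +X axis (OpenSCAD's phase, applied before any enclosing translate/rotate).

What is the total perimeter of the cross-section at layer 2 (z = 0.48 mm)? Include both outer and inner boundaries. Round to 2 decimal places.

73.98 mm

At z = 0.48 mm: the cone (r1=12→r2=9) has section circumradius 11.808 here — a regular 24-gon (perimeter = 2·24·11.808·sin(180°/24) = 73.98 mm). Overall, the cross-section is a single solid region. Total boundary length (outer) = 73.98 mm.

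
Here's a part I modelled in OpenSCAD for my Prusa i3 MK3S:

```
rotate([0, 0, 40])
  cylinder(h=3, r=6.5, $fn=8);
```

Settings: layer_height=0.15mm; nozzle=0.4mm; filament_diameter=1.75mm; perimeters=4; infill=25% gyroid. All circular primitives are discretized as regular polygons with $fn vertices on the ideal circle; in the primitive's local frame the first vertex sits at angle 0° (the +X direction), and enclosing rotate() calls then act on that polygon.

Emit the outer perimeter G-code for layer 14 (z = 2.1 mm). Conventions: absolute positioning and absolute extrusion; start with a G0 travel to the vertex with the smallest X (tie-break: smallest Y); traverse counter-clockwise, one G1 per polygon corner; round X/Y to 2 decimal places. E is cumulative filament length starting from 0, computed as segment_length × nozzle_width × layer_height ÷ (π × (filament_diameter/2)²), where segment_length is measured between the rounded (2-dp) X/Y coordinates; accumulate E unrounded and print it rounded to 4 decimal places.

G0 X-6.48 Y0.57 Z2.10
G1 X-4.98 Y-4.18 E0.1243
G1 X-0.57 Y-6.48 E0.2483
G1 X4.18 Y-4.98 E0.3726
G1 X6.48 Y-0.57 E0.4967
G1 X4.98 Y4.18 E0.6209
G1 X0.57 Y6.48 E0.7450
G1 X-4.18 Y4.98 E0.8692
G1 X-6.48 Y0.57 E0.9933

At z = 2.1 mm: the cylinder: section is a regular 8-gon, circumradius r=6.5; (whole slice rotated 40° about Z — lengths, areas and connectivity unchanged). The outline is a single polygon with 8 vertices. Extrusion per mm of travel: 0.4 × 0.15 / (π × 0.875²) = 0.024945. Accumulating E over each segment gives final E = 0.9933.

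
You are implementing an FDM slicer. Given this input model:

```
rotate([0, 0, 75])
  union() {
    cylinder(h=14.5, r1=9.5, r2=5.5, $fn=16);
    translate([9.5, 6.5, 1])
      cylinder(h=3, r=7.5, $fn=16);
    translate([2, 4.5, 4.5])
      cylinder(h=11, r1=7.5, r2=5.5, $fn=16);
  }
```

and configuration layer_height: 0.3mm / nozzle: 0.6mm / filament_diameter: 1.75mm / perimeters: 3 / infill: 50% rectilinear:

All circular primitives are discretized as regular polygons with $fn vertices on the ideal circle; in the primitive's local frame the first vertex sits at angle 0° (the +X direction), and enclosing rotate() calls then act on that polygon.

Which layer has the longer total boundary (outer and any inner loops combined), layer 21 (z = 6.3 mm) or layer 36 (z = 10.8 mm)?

Layer 21 (z = 6.3): the cone (r1=9.5→r2=5.5) has section circumradius 7.762 here — a regular 16-gon (perimeter = 2·16·7.762·sin(180°/16) = 48.46 mm); the cylinder at (9.5, 6.5) does not reach this height (z outside [1, 4]); the cone at (2, 4.5) (r1=7.5→r2=5.5) has section circumradius 7.173 here — a regular 16-gon (perimeter = 2·16·7.173·sin(180°/16) = 44.78 mm); Merging all regions: the regions partially overlap (shared area 99.18 mm²), so the edge portions inside another operand are dropped and the merged outline is re-measured after clipping — boundary = 56.82 mm; (whole slice rotated 75° about Z — lengths, areas and connectivity unchanged). So its perimeter = 56.82 mm. Layer 36 (z = 10.8): the cone contributes a regular 16-gon of circumradius 6.521 (interpolated between r1=9.5 and r2=5.5 at t=0.745) (perimeter = 2·16·6.521·sin(180°/16) = 40.71 mm); the cylinder at (9.5, 6.5) is not intersected at this z (z outside [1, 4]); the cone at (2, 4.5) contributes a regular 16-gon of circumradius 6.355 (interpolated between r1=7.5 and r2=5.5 at t=0.573) (perimeter = 2·16·6.355·sin(180°/16) = 39.67 mm); Merging all regions: the regions partially overlap (shared area 65.87 mm²), so the edge portions inside another operand are dropped and the merged outline is re-measured after clipping — boundary = 50.29 mm; (whole slice rotated 75° about Z — lengths, areas and connectivity unchanged). So its perimeter = 50.29 mm. Layer 21 is larger (56.82 vs 50.29 mm).

layer 21 (z = 6.3 mm)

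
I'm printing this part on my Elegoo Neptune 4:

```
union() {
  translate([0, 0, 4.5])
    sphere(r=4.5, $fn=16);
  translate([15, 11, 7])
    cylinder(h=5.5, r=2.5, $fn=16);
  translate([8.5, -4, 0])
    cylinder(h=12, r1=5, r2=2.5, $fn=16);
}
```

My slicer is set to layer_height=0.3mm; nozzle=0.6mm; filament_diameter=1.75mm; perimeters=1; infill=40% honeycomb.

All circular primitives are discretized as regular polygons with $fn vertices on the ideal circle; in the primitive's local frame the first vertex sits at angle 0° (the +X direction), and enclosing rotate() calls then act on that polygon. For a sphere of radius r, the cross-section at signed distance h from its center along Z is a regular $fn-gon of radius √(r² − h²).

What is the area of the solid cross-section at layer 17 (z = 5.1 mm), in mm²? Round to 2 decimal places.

108.36 mm²

At z = 5.1 mm: the sphere: section is a regular 16-gon, circumradius = √(r²−h²) = √(4.5²−0.6²) = 4.460 (area = (16/2)·4.460²·sin(360°/16) = 60.89 mm²); the cylinder at (15, 11) is not intersected at this z (z outside [7, 12.5]); the cone at (8.5, -4): at t=0.425 of its height the radius interpolates to r₁+(r₂−r₁)t = 3.938, giving a regular 16-gon of that circumradius (area = (16/2)·3.938²·sin(360°/16) = 47.46 mm²); Merging all regions: the 2 present regions are separate (no shared area or edge), so areas and boundary lengths simply add and each stays a separate island — area = 108.36 mm². Overall, the cross-section has 2 separate islands. Net area = 108.36 mm².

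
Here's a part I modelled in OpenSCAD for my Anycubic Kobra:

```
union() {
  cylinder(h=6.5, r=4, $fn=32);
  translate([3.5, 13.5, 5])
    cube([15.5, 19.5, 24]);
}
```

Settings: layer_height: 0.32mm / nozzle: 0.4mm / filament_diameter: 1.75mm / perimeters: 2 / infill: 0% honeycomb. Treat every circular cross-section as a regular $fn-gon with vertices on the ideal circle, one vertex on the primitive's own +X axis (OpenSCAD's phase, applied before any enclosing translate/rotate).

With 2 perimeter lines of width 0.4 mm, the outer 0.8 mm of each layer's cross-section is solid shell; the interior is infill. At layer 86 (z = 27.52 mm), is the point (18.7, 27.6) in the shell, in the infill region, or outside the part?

shell

At z = 27.52 mm: the cylinder does not reach this height (z outside [0, 6.5]); the cube at (3.5, 13.5) is present — its section is the full 15.5×19.5 rectangle; Combining (union): only the 15.5×19.5 cube at (3.5, 13.5) is present, so the union is just that shape — 1 connected region. Overall, the cross-section is a single solid region. The nearest boundary edge runs (19.00, 13.50)→(19.00, 33.00); distance from the point to it = 0.30 mm. The point is inside the cross-section, 0.30 mm from the nearest boundary — within the 0.8 mm shell band (2 × 0.4).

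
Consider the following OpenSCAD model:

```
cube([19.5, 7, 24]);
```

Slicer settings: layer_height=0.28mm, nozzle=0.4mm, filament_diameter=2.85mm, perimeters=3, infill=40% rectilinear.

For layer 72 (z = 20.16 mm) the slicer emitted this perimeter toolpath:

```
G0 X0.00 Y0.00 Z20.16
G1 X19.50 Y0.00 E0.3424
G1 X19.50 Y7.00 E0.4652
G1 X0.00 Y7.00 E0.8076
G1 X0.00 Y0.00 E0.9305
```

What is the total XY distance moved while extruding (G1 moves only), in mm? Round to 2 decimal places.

Sum the Euclidean lengths of each G1 segment: total = 53.00 mm.

53.00 mm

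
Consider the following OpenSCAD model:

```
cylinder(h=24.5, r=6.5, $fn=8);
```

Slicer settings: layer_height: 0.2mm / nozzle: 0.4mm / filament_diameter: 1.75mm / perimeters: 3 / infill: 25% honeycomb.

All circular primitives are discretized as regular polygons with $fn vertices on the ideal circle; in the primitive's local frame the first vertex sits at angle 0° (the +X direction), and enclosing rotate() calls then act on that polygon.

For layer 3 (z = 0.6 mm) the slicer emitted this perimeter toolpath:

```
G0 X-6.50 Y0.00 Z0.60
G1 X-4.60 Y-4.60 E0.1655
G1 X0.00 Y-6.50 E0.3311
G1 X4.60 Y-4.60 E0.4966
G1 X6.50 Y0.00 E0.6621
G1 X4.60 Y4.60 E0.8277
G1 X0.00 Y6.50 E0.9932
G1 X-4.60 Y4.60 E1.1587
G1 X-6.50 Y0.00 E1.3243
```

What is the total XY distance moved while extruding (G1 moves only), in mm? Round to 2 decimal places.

39.82 mm

Sum the Euclidean lengths of each G1 segment: total = 39.82 mm.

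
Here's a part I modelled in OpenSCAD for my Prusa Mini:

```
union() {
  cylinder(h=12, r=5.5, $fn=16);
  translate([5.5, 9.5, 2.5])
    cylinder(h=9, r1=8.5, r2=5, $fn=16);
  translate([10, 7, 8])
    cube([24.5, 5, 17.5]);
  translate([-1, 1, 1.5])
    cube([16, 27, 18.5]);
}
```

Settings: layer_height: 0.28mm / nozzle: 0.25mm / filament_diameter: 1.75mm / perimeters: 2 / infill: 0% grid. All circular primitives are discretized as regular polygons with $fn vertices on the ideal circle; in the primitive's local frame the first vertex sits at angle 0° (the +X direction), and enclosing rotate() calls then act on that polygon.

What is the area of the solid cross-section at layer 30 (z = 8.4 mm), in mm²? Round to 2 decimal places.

599.96 mm²

At z = 8.4 mm: the cylinder: section is a regular 16-gon, circumradius r=5.5 (area = (16/2)·5.500²·sin(360°/16) = 92.61 mm²); the cone at (5.5, 9.5) contributes a regular 16-gon of circumradius 6.206 (interpolated between r1=8.5 and r2=5 at t=0.656) (area = (16/2)·6.206²·sin(360°/16) = 117.89 mm²); the cube at (10, 7) is present — its section is the full 24.5×5 rectangle (area 122.50 mm²); the cube at (-1, 1) is present — its section is the full 16×27 rectangle (area 432.00 mm²); Combining (union): the regions partially overlap — summed areas 765.00 mm² minus the doubly-counted overlap 165.05 mm² gives 599.96 mm² — area = 599.96 mm². Overall, the cross-section is a single solid region. Net area = 599.96 mm².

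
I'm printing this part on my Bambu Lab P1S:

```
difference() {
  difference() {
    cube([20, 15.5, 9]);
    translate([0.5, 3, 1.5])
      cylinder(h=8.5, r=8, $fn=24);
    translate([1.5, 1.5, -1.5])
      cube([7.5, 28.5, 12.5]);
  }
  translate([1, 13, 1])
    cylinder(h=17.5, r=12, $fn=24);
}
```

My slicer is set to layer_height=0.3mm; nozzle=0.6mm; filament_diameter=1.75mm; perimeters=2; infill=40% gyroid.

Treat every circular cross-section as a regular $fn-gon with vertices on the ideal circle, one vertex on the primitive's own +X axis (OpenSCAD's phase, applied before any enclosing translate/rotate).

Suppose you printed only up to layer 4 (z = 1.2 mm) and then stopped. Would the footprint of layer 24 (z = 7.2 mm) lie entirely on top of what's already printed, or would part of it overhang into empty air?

entirely on top

Compare the two slices. At z = 1.2: the 20×15.5 cube contributes its full rectangle (area 310.00 mm²); the cylinder at (0.5, 3) is absent (z outside [1.5, 10]); the cube at (1.5, 1.5) (footprint 7.5×28.5) is included at this height (area 213.75 mm²); Subtracting the remaining from the first: starting from the 20×15.5 cube (310.00 mm²), the 7.5×28.5 cube at (1.5, 1.5) partially overlaps it — only the 105.00 mm² overlap (of its 213.75 mm²) is removed, clipping the outline — area = 205.00 mm²; the cylinder at (1, 13): section is a regular 24-gon, circumradius r=12 (area = (24/2)·12.000²·sin(360°/24) = 447.24 mm²); Subtracting the remaining from the first: starting from the result so far (205.00 mm²), the r=12 cylinder at (1, 13) partially overlaps it — only the 56.06 mm² overlap (of its 447.24 mm²) is removed, clipping the outline — area = 148.94 mm². At z = 7.2: the 20×15.5 cube contributes its full rectangle (area 310.00 mm²); the cylinder at (0.5, 3): section is a regular 24-gon, circumradius r=8 (area = (24/2)·8.000²·sin(360°/24) = 198.77 mm²); the cube at (1.5, 1.5) is present — its section is the full 7.5×28.5 rectangle (area 213.75 mm²); Taking the first minus the rest: starting from the 20×15.5 cube (310.00 mm²), the r=8 cylinder at (0.5, 3) partially overlaps it — only the 78.46 mm² overlap (of its 198.77 mm²) is removed, clipping the outline; the 7.5×28.5 cube at (1.5, 1.5) partially overlaps it — only the 52.89 mm² overlap (of its 213.75 mm²) is removed, clipping the outline — area = 178.65 mm²; the cylinder at (1, 13): section is a regular 24-gon, circumradius r=12 (area = (24/2)·12.000²·sin(360°/24) = 447.24 mm²); Subtracting the remaining from the first: starting from the result so far (178.65 mm²), the r=12 cylinder at (1, 13) partially overlaps it — only the 40.53 mm² overlap (of its 447.24 mm²) is removed, clipping the outline — area = 138.11 mm². Checking containment: the cross-section at z = 7.2 is a subset of the cross-section at z = 1.2.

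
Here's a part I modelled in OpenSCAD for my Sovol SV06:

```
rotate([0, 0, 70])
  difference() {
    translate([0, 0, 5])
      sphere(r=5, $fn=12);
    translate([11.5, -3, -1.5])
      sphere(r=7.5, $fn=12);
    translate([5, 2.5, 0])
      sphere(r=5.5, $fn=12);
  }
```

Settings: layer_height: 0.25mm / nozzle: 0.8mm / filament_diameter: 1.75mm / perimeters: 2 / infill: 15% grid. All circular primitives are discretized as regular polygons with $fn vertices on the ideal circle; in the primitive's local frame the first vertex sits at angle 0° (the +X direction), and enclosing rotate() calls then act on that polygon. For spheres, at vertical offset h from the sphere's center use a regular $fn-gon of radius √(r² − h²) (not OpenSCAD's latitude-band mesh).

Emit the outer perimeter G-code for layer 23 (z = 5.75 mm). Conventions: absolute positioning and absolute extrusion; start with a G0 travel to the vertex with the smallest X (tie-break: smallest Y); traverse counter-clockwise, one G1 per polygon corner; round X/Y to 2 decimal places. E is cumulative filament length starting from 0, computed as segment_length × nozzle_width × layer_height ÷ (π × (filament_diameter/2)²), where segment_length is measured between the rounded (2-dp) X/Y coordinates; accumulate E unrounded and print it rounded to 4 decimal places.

G0 X-4.87 Y-0.86 Z5.75
G1 X-3.79 Y-3.18 E0.2128
G1 X-1.69 Y-4.65 E0.4259
G1 X0.86 Y-4.87 E0.6388
G1 X3.18 Y-3.79 E0.8515
G1 X4.65 Y-1.69 E1.0647
G1 X4.87 Y0.86 E1.2775
G1 X3.79 Y3.18 E1.4903
G1 X1.69 Y4.65 E1.7034
G1 X-0.86 Y4.87 E1.9163
G1 X-3.18 Y3.79 E2.1290
G1 X-4.65 Y1.69 E2.3422
G1 X-4.87 Y-0.86 E2.5550

At z = 5.75 mm: the sphere: section is a regular 12-gon, circumradius = √(r²−h²) = √(5²−0.75²) = 4.943; the r=7.5 sphere at (11.5, -3) slices to a regular 12-gon of circumradius 1.920 (√(r²−h²) with h=7.25 from center); the sphere at (5, 2.5) does not reach this height (|z−center|=5.750 > r=5.5); Taking the first minus the rest: starting from the r=5 sphere, the r=7.5 sphere at (11.5, -3) misses the remaining region (no effect) — 1 connected region; (rotated 70° about Z; rotation is an isometry so areas/perimeters/island counts are preserved). The outline is a single polygon with 12 vertices. Extrusion per mm of travel: 0.8 × 0.25 / (π × 0.875²) = 0.083150. Accumulating E over each segment gives final E = 2.5550.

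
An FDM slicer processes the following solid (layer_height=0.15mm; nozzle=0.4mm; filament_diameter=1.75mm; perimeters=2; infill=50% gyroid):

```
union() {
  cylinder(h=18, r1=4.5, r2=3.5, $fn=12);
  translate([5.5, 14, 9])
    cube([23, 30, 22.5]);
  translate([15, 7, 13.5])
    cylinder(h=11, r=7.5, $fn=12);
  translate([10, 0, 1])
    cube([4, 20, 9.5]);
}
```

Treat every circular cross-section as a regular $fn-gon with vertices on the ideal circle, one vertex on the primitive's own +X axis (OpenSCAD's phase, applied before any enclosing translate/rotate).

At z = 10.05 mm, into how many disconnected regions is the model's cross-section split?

At z = 10.05 mm: the cone contributes a regular 12-gon of circumradius 3.942 (interpolated between r1=4.5 and r2=3.5 at t=0.558); the 23×30 cube at (5.5, 14) contributes its full rectangle; the cylinder at (15, 7) does not reach this height (z outside [13.5, 24.5]); the 4×20 cube at (10, 0) contributes its full rectangle; Taking the union: the regions partially overlap (shared area 24.00 mm²), so overlapping operands fuse into one piece — 2 connected regions. The result has 2 disconnected regions.

2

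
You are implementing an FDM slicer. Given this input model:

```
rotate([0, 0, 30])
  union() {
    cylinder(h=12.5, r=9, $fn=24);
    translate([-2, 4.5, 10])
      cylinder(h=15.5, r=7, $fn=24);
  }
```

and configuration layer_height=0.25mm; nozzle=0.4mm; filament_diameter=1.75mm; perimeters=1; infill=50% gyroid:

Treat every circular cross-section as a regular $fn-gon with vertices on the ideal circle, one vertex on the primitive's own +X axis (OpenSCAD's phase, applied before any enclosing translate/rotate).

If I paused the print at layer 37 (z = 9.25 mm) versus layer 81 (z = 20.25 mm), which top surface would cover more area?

layer 37 (z = 9.25 mm)

Layer 37 (z = 9.25): the r=9 cylinder gives a regular 24-gon of circumradius 9 (constant along its height) (area = (24/2)·9.000²·sin(360°/24) = 251.57 mm²); the cylinder at (-2, 4.5) is not intersected at this z (z outside [10, 25.5]); Merging all regions: only the r=9 cylinder is present, so the union is just that shape — area = 251.57 mm²; (rotated 30° about Z; rotation is an isometry so areas/perimeters/island counts are preserved). So its area = 251.57 mm². Layer 81 (z = 20.25): the cylinder does not reach this height (z outside [0, 12.5]); the r=7 cylinder at (-2, 4.5) gives a regular 24-gon of circumradius 7 (constant along its height) (area = (24/2)·7.000²·sin(360°/24) = 152.19 mm²); Merging all regions: only the r=7 cylinder at (-2, 4.5) is present, so the union is just that shape — area = 152.19 mm²; (rotated 30° about Z; rotation is an isometry so areas/perimeters/island counts are preserved). So its area = 152.19 mm². Layer 37 is larger (251.57 vs 152.19 mm²).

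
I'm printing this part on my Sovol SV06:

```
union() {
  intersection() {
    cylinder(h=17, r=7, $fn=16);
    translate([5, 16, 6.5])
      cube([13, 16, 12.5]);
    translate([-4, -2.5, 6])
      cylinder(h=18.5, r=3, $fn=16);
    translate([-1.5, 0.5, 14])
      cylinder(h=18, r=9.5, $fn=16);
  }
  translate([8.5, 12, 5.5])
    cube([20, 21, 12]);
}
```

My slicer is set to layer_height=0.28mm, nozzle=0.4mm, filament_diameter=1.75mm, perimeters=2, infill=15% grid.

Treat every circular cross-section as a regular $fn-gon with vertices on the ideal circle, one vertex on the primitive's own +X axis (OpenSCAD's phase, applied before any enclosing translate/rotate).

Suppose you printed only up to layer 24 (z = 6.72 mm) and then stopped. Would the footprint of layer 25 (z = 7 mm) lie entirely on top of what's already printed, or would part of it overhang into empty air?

entirely on top

Compare the two slices. At z = 6.72: the cylinder: section is a regular 16-gon, circumradius r=7 (area = (16/2)·7.000²·sin(360°/16) = 150.01 mm²); the cube at (5, 16) (footprint 13×16) is included at this height (area 208.00 mm²); the cylinder at (-4, -2.5): section is a regular 16-gon, circumradius r=3 (area = (16/2)·3.000²·sin(360°/16) = 27.55 mm²); the cylinder at (-1.5, 0.5) is not intersected at this z (z outside [14, 32]); After intersecting: at least one operand is absent at this height, so nothing remains; the cube at (8.5, 12) is present — its section is the full 20×21 rectangle (area 420.00 mm²); Combining (union): only the 20×21 cube at (8.5, 12) is present, so the union is just that shape — area = 420.00 mm². At z = 7: the cylinder: section is a regular 16-gon, circumradius r=7 (area = (16/2)·7.000²·sin(360°/16) = 150.01 mm²); the cube at (5, 16) is present — its section is the full 13×16 rectangle (area 208.00 mm²); the cylinder at (-4, -2.5): section is a regular 16-gon, circumradius r=3 (area = (16/2)·3.000²·sin(360°/16) = 27.55 mm²); the cylinder at (-1.5, 0.5) is absent (z outside [14, 32]); Keeping only the common overlap: at least one operand is absent at this height, so nothing remains; the cube at (8.5, 12) is present — its section is the full 20×21 rectangle (area 420.00 mm²); Taking the union: only the 20×21 cube at (8.5, 12) is present, so the union is just that shape — area = 420.00 mm². Checking containment: the cross-section at z = 7 is a subset of the cross-section at z = 6.72.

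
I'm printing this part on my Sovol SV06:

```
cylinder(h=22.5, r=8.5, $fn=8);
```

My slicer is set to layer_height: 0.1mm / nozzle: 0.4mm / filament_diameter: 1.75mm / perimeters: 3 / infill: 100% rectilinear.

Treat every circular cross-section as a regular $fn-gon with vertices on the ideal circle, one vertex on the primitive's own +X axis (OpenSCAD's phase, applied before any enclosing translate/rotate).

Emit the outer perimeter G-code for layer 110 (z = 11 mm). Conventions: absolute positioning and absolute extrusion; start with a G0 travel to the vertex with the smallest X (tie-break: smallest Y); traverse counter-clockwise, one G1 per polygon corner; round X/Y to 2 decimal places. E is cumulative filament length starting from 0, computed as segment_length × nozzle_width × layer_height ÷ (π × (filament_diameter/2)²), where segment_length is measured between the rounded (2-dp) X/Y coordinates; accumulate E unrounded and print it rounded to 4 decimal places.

G0 X-8.50 Y0.00 Z11.00
G1 X-6.01 Y-6.01 E0.1082
G1 X0.00 Y-8.50 E0.2164
G1 X6.01 Y-6.01 E0.3246
G1 X8.50 Y0.00 E0.4327
G1 X6.01 Y6.01 E0.5409
G1 X0.00 Y8.50 E0.6491
G1 X-6.01 Y6.01 E0.7573
G1 X-8.50 Y0.00 E0.8655

At z = 11 mm: the r=8.5 cylinder gives a regular 8-gon of circumradius 8.5 (constant along its height). The outline is a single polygon with 8 vertices. Extrusion per mm of travel: 0.4 × 0.1 / (π × 0.875²) = 0.016630. Accumulating E over each segment gives final E = 0.8655.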